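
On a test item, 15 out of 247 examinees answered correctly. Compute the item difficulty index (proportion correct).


Item difficulty p = number correct / total examinees
p = 15 / 247
p = 0.0607

0.0607


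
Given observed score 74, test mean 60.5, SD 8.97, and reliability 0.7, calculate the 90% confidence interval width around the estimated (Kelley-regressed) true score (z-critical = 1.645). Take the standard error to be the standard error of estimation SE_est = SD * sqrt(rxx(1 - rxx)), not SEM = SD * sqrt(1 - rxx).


True score estimate = 0.7*74 + 0.3*60.5 = 69.95
SE_est = SD * sqrt(rxx * (1 - rxx)) = 8.97 * sqrt(0.7 * 0.3) = 8.97 * sqrt(0.21) = 4.11057
CI = T_est +/- z * SE_est, so width = 2 * z * SE_est = 2 * 1.645 * 4.11057
Width = 13.5238

13.5238


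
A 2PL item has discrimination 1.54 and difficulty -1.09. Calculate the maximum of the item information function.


For 2PL, max info at theta = b = -1.09
I_max = a^2 / 4 = 1.54^2 / 4
= 2.3716 / 4
I_max = 0.5929

0.5929


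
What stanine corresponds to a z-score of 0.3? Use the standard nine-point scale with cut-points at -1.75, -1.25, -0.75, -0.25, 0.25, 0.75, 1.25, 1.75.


Stanine boundaries: [-1.75, -1.25, -0.75, -0.25, 0.25, 0.75, 1.25, 1.75]
z = 0.3
Check each boundary:
  z >= -1.75 -> could be stanine 2
  z >= -1.25 -> could be stanine 3
  z >= -0.75 -> could be stanine 4
  z >= -0.25 -> could be stanine 5
  z >= 0.25 -> could be stanine 6
  z < 0.75
  z < 1.25
  z < 1.75
Highest qualifying boundary gives stanine = 6

6


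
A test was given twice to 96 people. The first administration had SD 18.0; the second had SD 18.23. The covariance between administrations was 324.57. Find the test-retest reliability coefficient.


r = cov(X,Y) / (SD_X * SD_Y)
r = 324.57 / (18.0 * 18.23)
r = 324.57 / 328.14
r = 0.9891

0.9891


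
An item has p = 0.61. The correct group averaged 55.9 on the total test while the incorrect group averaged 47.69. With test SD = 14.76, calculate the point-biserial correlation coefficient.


q = 1 - p = 0.39
rpb = ((M1 - M0) / SD) * sqrt(p * q)
rpb = ((55.9 - 47.69) / 14.76) * sqrt(0.61 * 0.39)
rpb = 0.2713

0.2713


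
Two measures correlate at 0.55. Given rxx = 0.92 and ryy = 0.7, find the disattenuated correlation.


r_corrected = rxy / sqrt(rxx * ryy)
= 0.55 / sqrt(0.92 * 0.7)
= 0.55 / sqrt(0.644)
= 0.55 / 0.802496
r_corrected = 0.6854

0.6854


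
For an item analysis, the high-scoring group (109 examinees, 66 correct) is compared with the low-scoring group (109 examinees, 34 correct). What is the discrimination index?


p_upper = 66/109 = 0.6055
p_lower = 34/109 = 0.3119
D = 0.6055 - 0.3119 = 0.2936

0.2936


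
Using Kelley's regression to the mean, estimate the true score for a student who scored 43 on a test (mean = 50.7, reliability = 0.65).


T_est = rxx * X + (1 - rxx) * mean
T_est = 0.65 * 43 + 0.35 * 50.7
T_est = 27.95 + 17.745
T_est = 45.695

45.695


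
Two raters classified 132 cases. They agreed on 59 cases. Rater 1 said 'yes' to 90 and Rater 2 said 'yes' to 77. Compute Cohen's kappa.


P_o = 59/132 = 0.44697
P_e = (90*77 + 42*55) / 17424 = 0.530303
kappa = (P_o - P_e) / (1 - P_e)
kappa = (0.44697 - 0.530303) / (1 - 0.530303)
kappa = -0.1774

-0.1774


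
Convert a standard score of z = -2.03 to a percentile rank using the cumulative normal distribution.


CDF(z) = 0.5 * (1 + erf(z/sqrt(2)))
erf(-1.4354) = -0.9576
CDF = 0.0212
Percentile rank = 0.0212 * 100 = 2.12

2.12


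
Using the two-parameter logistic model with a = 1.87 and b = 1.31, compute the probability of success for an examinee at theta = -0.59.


a*(theta - b) = 1.87 * (-0.59 - 1.31) = -3.553
exp(--3.553) = 34.9179
P = 1 / (1 + 34.9179)
P = 0.0278

0.0278


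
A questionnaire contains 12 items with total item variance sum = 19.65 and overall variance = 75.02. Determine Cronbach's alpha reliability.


alpha = (k/(k-1)) * (1 - sum(si^2)/s_total^2)
= (12/11) * (1 - 19.65/75.02)
alpha = 0.8052

0.8052


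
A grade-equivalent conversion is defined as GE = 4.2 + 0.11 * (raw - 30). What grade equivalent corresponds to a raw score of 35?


raw - median = 35 - 30 = 5
slope * diff = 0.11 * 5 = 0.55
GE = 4.2 + 0.55
GE = 4.75

4.75


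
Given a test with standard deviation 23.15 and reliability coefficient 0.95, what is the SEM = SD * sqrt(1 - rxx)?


SEM = SD * sqrt(1 - rxx)
SEM = 23.15 * sqrt(1 - 0.95)
SEM = 23.15 * sqrt(0.05) = 23.15 * 0.223607
SEM = 5.1765

5.1765


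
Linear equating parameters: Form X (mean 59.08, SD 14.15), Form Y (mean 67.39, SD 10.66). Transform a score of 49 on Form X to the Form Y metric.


slope = SD_Y / SD_X = 10.66 / 14.15 ~ 0.7534
intercept = mean_Y - slope * mean_X = 67.39 - (10.66 / 14.15) * 59.08 ~ 22.8817
Y = slope * X + intercept. To avoid rounding drift from the rounded slope/intercept, evaluate the equivalent form Y = mean_Y + SD_Y * (X - mean_X) / SD_X at full precision:
Y = 67.39 + 10.66 * (49 - 59.08) / 14.15
Y = 67.39 - 10.66 * 10.08 / 14.15
Y = 67.39 - 107.4528 / 14.15
Y = 67.39 - 7.5938
Y = 59.7962

59.7962


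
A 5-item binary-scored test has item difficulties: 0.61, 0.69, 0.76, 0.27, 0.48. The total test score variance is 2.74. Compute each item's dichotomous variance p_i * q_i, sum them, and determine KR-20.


For each item, compute p_i * q_i:
  Item 1: 0.61 * 0.39 = 0.2379
  Item 2: 0.69 * 0.31 = 0.2139
  Item 3: 0.76 * 0.24 = 0.1824
  Item 4: 0.27 * 0.73 = 0.1971
  Item 5: 0.48 * 0.52 = 0.2496
Sum(p_i * q_i) = 0.2379 + 0.2139 + 0.1824 + 0.1971 + 0.2496 = 1.0809
KR-20 = (k/(k-1)) * (1 - Sum(p_i*q_i) / Var_total)
= (5/4) * (1 - 1.0809/2.74)
= 1.25 * 0.6055
KR-20 = 0.7569

0.7569


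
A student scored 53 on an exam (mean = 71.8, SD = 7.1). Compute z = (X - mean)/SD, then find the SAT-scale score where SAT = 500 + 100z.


z = (X - mean) / SD = (53 - 71.8) / 7.1
z = -18.8 / 7.1
z = -2.6479
SAT-scale = SAT = 500 + 100z
Carry z at full precision (z = -18.8 / 7.1) into the conversion:
SAT-scale = 500 + 100 * (-18.8 / 7.1) = 500 + -1880 / 7.1
SAT-scale = 500 + -264.7887
SAT-scale = 235.2113

235.2113


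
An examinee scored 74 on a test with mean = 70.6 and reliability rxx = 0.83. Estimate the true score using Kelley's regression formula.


T_est = rxx * X + (1 - rxx) * mean
T_est = 0.83 * 74 + 0.17 * 70.6
T_est = 61.42 + 12.002
T_est = 73.422

73.422


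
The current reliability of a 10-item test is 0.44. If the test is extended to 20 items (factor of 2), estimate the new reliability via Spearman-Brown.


r_new = (n * rxx) / (1 + (n-1) * rxx)
r_new = (2 * 0.44) / (1 + 1 * 0.44)
r_new = 0.88 / 1.44
r_new = 0.6111

0.6111


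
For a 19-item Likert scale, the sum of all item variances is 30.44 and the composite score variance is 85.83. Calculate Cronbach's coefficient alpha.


alpha = (k/(k-1)) * (1 - sum(si^2)/s_total^2)
= (19/18) * (1 - 30.44/85.83)
alpha = 0.6812

0.6812


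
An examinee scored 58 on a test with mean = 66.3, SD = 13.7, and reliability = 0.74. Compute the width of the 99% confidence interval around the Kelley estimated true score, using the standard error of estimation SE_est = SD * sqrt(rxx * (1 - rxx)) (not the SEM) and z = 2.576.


True score estimate = 0.74*58 + 0.26*66.3 = 60.158
SE_est = SD * sqrt(rxx * (1 - rxx)) = 13.7 * sqrt(0.74 * 0.26) = 13.7 * sqrt(0.1924) = 6.009289
CI = T_est +/- z * SE_est, so width = 2 * z * SE_est = 2 * 2.576 * 6.009289
Width = 30.9599

30.9599


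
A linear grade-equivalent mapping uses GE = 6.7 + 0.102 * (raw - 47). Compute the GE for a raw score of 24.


raw - median = 24 - 47 = -23
slope * diff = 0.102 * -23 = -2.346
GE = 6.7 + -2.346
GE = 4.354

4.354


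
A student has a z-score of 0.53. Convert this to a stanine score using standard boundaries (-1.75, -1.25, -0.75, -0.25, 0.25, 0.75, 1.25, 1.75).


Stanine boundaries: [-1.75, -1.25, -0.75, -0.25, 0.25, 0.75, 1.25, 1.75]
z = 0.53
Check each boundary:
  z >= -1.75 -> could be stanine 2
  z >= -1.25 -> could be stanine 3
  z >= -0.75 -> could be stanine 4
  z >= -0.25 -> could be stanine 5
  z >= 0.25 -> could be stanine 6
  z < 0.75
  z < 1.25
  z < 1.75
Highest qualifying boundary gives stanine = 6

6


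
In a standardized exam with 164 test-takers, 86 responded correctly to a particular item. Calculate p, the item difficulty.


Item difficulty p = number correct / total examinees
p = 86 / 164
p = 0.5244

0.5244


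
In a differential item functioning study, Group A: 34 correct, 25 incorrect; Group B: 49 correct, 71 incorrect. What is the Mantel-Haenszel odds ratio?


Odds_A = 34/25 = 1.36
Odds_B = 49/71 = 0.6901
OR = Odds_A / Odds_B = 1.36 / 0.6901
Exactly, OR = (34 * 71) / (25 * 49) = 2414 / 1225
OR = 1.9706

1.9706


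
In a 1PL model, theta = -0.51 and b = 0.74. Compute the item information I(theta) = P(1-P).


P = 1/(1+exp(-(-0.51-0.74))) = 0.2227
I = P*(1-P) = 0.2227 * 0.7773
I = 0.1731

0.1731


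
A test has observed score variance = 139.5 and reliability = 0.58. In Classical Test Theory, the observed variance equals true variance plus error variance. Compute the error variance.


var_true = rxx * var_obs = 0.58 * 139.5 = 80.91
var_error = var_obs - var_true
var_error = 139.5 - 80.91
var_error = 58.59

58.59


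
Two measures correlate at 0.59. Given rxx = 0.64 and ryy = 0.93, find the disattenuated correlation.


r_corrected = rxy / sqrt(rxx * ryy)
= 0.59 / sqrt(0.64 * 0.93)
= 0.59 / sqrt(0.5952)
= 0.59 / 0.771492
r_corrected = 0.7648

0.7648


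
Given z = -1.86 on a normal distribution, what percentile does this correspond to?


CDF(z) = 0.5 * (1 + erf(z/sqrt(2)))
erf(-1.3152) = -0.9371
CDF = 0.0314
Percentile rank = 0.0314 * 100 = 3.14

3.14


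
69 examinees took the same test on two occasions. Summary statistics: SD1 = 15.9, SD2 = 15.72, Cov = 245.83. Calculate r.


r = cov(X,Y) / (SD_X * SD_Y)
r = 245.83 / (15.9 * 15.72)
r = 245.83 / 249.948
r = 0.9835

0.9835


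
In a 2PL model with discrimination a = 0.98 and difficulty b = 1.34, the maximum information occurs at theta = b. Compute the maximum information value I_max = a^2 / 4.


For 2PL, max info at theta = b = 1.34
I_max = a^2 / 4 = 0.98^2 / 4
= 0.9604 / 4
I_max = 0.2401

0.2401


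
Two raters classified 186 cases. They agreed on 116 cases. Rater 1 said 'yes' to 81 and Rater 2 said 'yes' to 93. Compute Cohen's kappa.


P_o = 116/186 = 0.623656
P_e = (81*93 + 105*93) / 34596 = 0.5
kappa = (P_o - P_e) / (1 - P_e)
kappa = (0.623656 - 0.5) / (1 - 0.5)
kappa = 0.2473

0.2473


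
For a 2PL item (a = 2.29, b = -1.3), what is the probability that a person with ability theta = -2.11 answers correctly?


a*(theta - b) = 2.29 * (-2.11 - -1.3) = -1.8549
exp(--1.8549) = 6.3911
P = 1 / (1 + 6.3911)
P = 0.1353

0.1353


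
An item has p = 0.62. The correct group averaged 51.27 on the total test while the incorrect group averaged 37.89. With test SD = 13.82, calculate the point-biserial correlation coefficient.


q = 1 - p = 0.38
rpb = ((M1 - M0) / SD) * sqrt(p * q)
rpb = ((51.27 - 37.89) / 13.82) * sqrt(0.62 * 0.38)
rpb = 0.4699

0.4699


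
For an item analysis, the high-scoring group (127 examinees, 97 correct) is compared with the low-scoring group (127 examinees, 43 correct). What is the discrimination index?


p_upper = 97/127 = 0.7638
p_lower = 43/127 = 0.3386
D = 0.7638 - 0.3386 = 0.4252

0.4252


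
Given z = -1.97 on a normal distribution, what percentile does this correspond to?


CDF(z) = 0.5 * (1 + erf(z/sqrt(2)))
erf(-1.393) = -0.9512
CDF = 0.0244
Percentile rank = 0.0244 * 100 = 2.44

2.44


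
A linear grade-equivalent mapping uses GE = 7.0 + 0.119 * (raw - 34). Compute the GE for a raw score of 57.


raw - median = 57 - 34 = 23
slope * diff = 0.119 * 23 = 2.737
GE = 7.0 + 2.737
GE = 9.737

9.737


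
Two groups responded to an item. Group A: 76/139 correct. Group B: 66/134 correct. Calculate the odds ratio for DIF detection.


Odds_A = 76/63 = 1.2063
Odds_B = 66/68 = 0.9706
OR = Odds_A / Odds_B = 1.2063 / 0.9706
Exactly, OR = (76 * 68) / (63 * 66) = 5168 / 4158
OR = 1.2429

1.2429


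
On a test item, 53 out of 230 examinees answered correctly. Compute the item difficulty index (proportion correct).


Item difficulty p = number correct / total examinees
p = 53 / 230
p = 0.2304

0.2304


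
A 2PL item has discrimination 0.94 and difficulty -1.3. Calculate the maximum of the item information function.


For 2PL, max info at theta = b = -1.3
I_max = a^2 / 4 = 0.94^2 / 4
= 0.8836 / 4
I_max = 0.2209

0.2209


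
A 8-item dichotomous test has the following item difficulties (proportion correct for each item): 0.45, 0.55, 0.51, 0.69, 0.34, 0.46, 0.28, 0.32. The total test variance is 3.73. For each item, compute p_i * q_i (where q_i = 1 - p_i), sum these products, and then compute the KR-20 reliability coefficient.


For each item, compute p_i * q_i:
  Item 1: 0.45 * 0.55 = 0.2475
  Item 2: 0.55 * 0.45 = 0.2475
  Item 3: 0.51 * 0.49 = 0.2499
  Item 4: 0.69 * 0.31 = 0.2139
  Item 5: 0.34 * 0.66 = 0.2244
  Item 6: 0.46 * 0.54 = 0.2484
  Item 7: 0.28 * 0.72 = 0.2016
  Item 8: 0.32 * 0.68 = 0.2176
Sum(p_i * q_i) = 0.2475 + 0.2475 + 0.2499 + 0.2139 + 0.2244 + 0.2484 + 0.2016 + 0.2176 = 1.8508
KR-20 = (k/(k-1)) * (1 - Sum(p_i*q_i) / Var_total)
= (8/7) * (1 - 1.8508/3.73)
= 1.1429 * 0.5038
KR-20 = 0.5758

0.5758


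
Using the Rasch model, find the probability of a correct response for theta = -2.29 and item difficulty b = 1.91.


theta - b = -2.29 - 1.91 = -4.2
exp(-(theta - b)) = exp(4.2) = 66.6863
P = 1 / (1 + 66.6863)
P = 0.0148

0.0148


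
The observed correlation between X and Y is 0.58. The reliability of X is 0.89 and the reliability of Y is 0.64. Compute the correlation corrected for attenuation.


r_corrected = rxy / sqrt(rxx * ryy)
= 0.58 / sqrt(0.89 * 0.64)
= 0.58 / sqrt(0.5696)
= 0.58 / 0.754718
r_corrected = 0.7685

0.7685


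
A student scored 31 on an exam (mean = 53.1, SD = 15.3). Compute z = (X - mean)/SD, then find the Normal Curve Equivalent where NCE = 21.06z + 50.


z = (X - mean) / SD = (31 - 53.1) / 15.3
z = -22.1 / 15.3
z = -1.4444
NCE = NCE = 21.06z + 50
Carry z at full precision (z = -22.1 / 15.3) into the conversion:
NCE = 21.06 * (-22.1 / 15.3) + 50 = -465.426 / 15.3 + 50
NCE = -30.42 + 50
NCE = 19.58

19.58


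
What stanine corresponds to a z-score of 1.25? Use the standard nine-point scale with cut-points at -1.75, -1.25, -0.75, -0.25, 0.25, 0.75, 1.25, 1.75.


Stanine boundaries: [-1.75, -1.25, -0.75, -0.25, 0.25, 0.75, 1.25, 1.75]
z = 1.25
Check each boundary:
  z >= -1.75 -> could be stanine 2
  z >= -1.25 -> could be stanine 3
  z >= -0.75 -> could be stanine 4
  z >= -0.25 -> could be stanine 5
  z >= 0.25 -> could be stanine 6
  z >= 0.75 -> could be stanine 7
  z >= 1.25 -> could be stanine 8
  z < 1.75
Highest qualifying boundary gives stanine = 8

8


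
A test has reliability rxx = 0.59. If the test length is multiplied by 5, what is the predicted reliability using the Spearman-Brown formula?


r_new = (n * rxx) / (1 + (n-1) * rxx)
r_new = (5 * 0.59) / (1 + 4 * 0.59)
r_new = 2.95 / 3.36
r_new = 0.878

0.878


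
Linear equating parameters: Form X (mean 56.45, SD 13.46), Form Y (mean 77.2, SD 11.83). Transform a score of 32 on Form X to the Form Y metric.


slope = SD_Y / SD_X = 11.83 / 13.46 ~ 0.8789
intercept = mean_Y - slope * mean_X = 77.2 - (11.83 / 13.46) * 56.45 ~ 27.5861
Y = slope * X + intercept. To avoid rounding drift from the rounded slope/intercept, evaluate the equivalent form Y = mean_Y + SD_Y * (X - mean_X) / SD_X at full precision:
Y = 77.2 + 11.83 * (32 - 56.45) / 13.46
Y = 77.2 - 11.83 * 24.45 / 13.46
Y = 77.2 - 289.2435 / 13.46
Y = 77.2 - 21.4891
Y = 55.7109

55.7109


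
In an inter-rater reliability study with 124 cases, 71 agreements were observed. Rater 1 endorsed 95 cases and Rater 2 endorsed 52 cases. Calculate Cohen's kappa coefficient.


P_o = 71/124 = 0.572581
P_e = (95*52 + 29*72) / 15376 = 0.457076
kappa = (P_o - P_e) / (1 - P_e)
kappa = (0.572581 - 0.457076) / (1 - 0.457076)
kappa = 0.2127

0.2127


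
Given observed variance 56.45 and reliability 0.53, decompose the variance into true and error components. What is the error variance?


var_true = rxx * var_obs = 0.53 * 56.45 = 29.9185
var_error = var_obs - var_true
var_error = 56.45 - 29.9185
var_error = 26.5315

26.5315


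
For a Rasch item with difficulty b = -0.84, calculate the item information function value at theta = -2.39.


P = 1/(1+exp(-(-2.39--0.84))) = 0.1751
I = P*(1-P) = 0.1751 * 0.8249
I = 0.1444

0.1444


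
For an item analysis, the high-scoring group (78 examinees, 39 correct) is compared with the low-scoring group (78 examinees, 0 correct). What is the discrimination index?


p_upper = 39/78 = 0.5
p_lower = 0/78 = 0.0
D = 0.5 - 0.0 = 0.5

0.5


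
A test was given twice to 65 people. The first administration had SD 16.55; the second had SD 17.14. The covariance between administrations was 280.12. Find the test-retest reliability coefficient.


r = cov(X,Y) / (SD_X * SD_Y)
r = 280.12 / (16.55 * 17.14)
r = 280.12 / 283.667
r = 0.9875

0.9875


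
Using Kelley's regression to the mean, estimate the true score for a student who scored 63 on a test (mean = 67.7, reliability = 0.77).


T_est = rxx * X + (1 - rxx) * mean
T_est = 0.77 * 63 + 0.23 * 67.7
T_est = 48.51 + 15.571
T_est = 64.081

64.081


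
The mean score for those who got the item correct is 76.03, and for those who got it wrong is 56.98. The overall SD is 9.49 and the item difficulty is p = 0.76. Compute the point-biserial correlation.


q = 1 - p = 0.24
rpb = ((M1 - M0) / SD) * sqrt(p * q)
rpb = ((76.03 - 56.98) / 9.49) * sqrt(0.76 * 0.24)
rpb = 0.8573

0.8573


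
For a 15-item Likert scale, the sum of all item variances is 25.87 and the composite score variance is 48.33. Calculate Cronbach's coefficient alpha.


alpha = (k/(k-1)) * (1 - sum(si^2)/s_total^2)
= (15/14) * (1 - 25.87/48.33)
alpha = 0.4979

0.4979


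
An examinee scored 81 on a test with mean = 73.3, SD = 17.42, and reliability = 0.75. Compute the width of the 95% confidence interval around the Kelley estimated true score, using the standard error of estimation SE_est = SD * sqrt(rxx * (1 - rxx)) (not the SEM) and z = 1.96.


True score estimate = 0.75*81 + 0.25*73.3 = 79.075
SE_est = SD * sqrt(rxx * (1 - rxx)) = 17.42 * sqrt(0.75 * 0.25) = 17.42 * sqrt(0.1875) = 7.543081
CI = T_est +/- z * SE_est, so width = 2 * z * SE_est = 2 * 1.96 * 7.543081
Width = 29.5689

29.5689


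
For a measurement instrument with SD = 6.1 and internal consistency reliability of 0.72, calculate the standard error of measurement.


SEM = SD * sqrt(1 - rxx)
SEM = 6.1 * sqrt(1 - 0.72)
SEM = 6.1 * sqrt(0.28) = 6.1 * 0.52915
SEM = 3.2278

3.2278


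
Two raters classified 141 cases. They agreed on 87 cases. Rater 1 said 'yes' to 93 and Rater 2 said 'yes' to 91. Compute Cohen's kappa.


P_o = 87/141 = 0.617021
P_e = (93*91 + 48*50) / 19881 = 0.546401
kappa = (P_o - P_e) / (1 - P_e)
kappa = (0.617021 - 0.546401) / (1 - 0.546401)
kappa = 0.1557

0.1557


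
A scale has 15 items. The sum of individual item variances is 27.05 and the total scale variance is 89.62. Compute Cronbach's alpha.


alpha = (k/(k-1)) * (1 - sum(si^2)/s_total^2)
= (15/14) * (1 - 27.05/89.62)
alpha = 0.748

0.748


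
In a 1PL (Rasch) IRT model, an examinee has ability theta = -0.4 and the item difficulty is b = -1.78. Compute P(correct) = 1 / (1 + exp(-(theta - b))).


theta - b = -0.4 - -1.78 = 1.38
exp(-(theta - b)) = exp(-1.38) = 0.2516
P = 1 / (1 + 0.2516)
P = 0.799

0.799


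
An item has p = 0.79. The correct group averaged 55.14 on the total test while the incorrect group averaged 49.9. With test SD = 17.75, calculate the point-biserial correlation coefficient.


q = 1 - p = 0.21
rpb = ((M1 - M0) / SD) * sqrt(p * q)
rpb = ((55.14 - 49.9) / 17.75) * sqrt(0.79 * 0.21)
rpb = 0.1202

0.1202


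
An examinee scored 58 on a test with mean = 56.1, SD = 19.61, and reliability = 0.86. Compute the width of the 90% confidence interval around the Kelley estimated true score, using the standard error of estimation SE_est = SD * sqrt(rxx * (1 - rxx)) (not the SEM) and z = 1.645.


True score estimate = 0.86*58 + 0.14*56.1 = 57.734
SE_est = SD * sqrt(rxx * (1 - rxx)) = 19.61 * sqrt(0.86 * 0.14) = 19.61 * sqrt(0.1204) = 6.804416
CI = T_est +/- z * SE_est, so width = 2 * z * SE_est = 2 * 1.645 * 6.804416
Width = 22.3865

22.3865


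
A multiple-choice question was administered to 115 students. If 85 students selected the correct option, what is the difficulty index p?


Item difficulty p = number correct / total examinees
p = 85 / 115
p = 0.7391

0.7391


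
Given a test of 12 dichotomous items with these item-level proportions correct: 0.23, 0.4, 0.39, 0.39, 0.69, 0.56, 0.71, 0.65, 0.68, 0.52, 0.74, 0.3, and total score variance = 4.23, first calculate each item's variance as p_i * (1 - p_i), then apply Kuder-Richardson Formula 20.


For each item, compute p_i * q_i:
  Item 1: 0.23 * 0.77 = 0.1771
  Item 2: 0.4 * 0.6 = 0.24
  Item 3: 0.39 * 0.61 = 0.2379
  Item 4: 0.39 * 0.61 = 0.2379
  Item 5: 0.69 * 0.31 = 0.2139
  Item 6: 0.56 * 0.44 = 0.2464
  Item 7: 0.71 * 0.29 = 0.2059
  Item 8: 0.65 * 0.35 = 0.2275
  Item 9: 0.68 * 0.32 = 0.2176
  Item 10: 0.52 * 0.48 = 0.2496
  Item 11: 0.74 * 0.26 = 0.1924
  Item 12: 0.3 * 0.7 = 0.21
Sum(p_i * q_i) = 0.1771 + 0.24 + 0.2379 + 0.2379 + 0.2139 + 0.2464 + 0.2059 + 0.2275 + 0.2176 + 0.2496 + 0.1924 + 0.21 = 2.6562
KR-20 = (k/(k-1)) * (1 - Sum(p_i*q_i) / Var_total)
= (12/11) * (1 - 2.6562/4.23)
= 1.0909 * 0.3721
KR-20 = 0.4059

0.4059


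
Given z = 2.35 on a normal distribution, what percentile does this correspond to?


CDF(z) = 0.5 * (1 + erf(z/sqrt(2)))
erf(1.6617) = 0.9812
CDF = 0.9906
Percentile rank = 0.9906 * 100 = 99.06

99.06


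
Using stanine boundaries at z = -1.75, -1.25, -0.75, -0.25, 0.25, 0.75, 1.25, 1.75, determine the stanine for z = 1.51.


Stanine boundaries: [-1.75, -1.25, -0.75, -0.25, 0.25, 0.75, 1.25, 1.75]
z = 1.51
Check each boundary:
  z >= -1.75 -> could be stanine 2
  z >= -1.25 -> could be stanine 3
  z >= -0.75 -> could be stanine 4
  z >= -0.25 -> could be stanine 5
  z >= 0.25 -> could be stanine 6
  z >= 0.75 -> could be stanine 7
  z >= 1.25 -> could be stanine 8
  z < 1.75
Highest qualifying boundary gives stanine = 8

8


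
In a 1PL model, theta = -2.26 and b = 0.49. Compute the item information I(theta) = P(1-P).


P = 1/(1+exp(-(-2.26-0.49))) = 0.0601
I = P*(1-P) = 0.0601 * 0.9399
I = 0.0565

0.0565


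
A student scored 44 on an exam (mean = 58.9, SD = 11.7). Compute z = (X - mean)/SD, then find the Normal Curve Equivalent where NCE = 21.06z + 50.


z = (X - mean) / SD = (44 - 58.9) / 11.7
z = -14.9 / 11.7
z = -1.2735
NCE = NCE = 21.06z + 50
Carry z at full precision (z = -14.9 / 11.7) into the conversion:
NCE = 21.06 * (-14.9 / 11.7) + 50 = -313.794 / 11.7 + 50
NCE = -26.82 + 50
NCE = 23.18

23.18


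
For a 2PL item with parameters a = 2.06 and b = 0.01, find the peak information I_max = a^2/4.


For 2PL, max info at theta = b = 0.01
I_max = a^2 / 4 = 2.06^2 / 4
= 4.2436 / 4
I_max = 1.0609

1.0609


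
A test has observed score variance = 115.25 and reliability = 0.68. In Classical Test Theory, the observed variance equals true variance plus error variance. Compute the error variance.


var_true = rxx * var_obs = 0.68 * 115.25 = 78.37
var_error = var_obs - var_true
var_error = 115.25 - 78.37
var_error = 36.88

36.88


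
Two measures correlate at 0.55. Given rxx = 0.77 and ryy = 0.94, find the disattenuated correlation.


r_corrected = rxy / sqrt(rxx * ryy)
= 0.55 / sqrt(0.77 * 0.94)
= 0.55 / sqrt(0.7238)
= 0.55 / 0.850764
r_corrected = 0.6465

0.6465


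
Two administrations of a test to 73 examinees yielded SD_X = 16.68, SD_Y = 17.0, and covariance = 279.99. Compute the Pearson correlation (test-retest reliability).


r = cov(X,Y) / (SD_X * SD_Y)
r = 279.99 / (16.68 * 17.0)
r = 279.99 / 283.56
r = 0.9874

0.9874


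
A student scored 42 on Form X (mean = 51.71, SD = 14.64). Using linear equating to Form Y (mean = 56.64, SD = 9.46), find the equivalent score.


slope = SD_Y / SD_X = 9.46 / 14.64 ~ 0.6462
intercept = mean_Y - slope * mean_X = 56.64 - (9.46 / 14.64) * 51.71 ~ 23.2263
Y = slope * X + intercept. To avoid rounding drift from the rounded slope/intercept, evaluate the equivalent form Y = mean_Y + SD_Y * (X - mean_X) / SD_X at full precision:
Y = 56.64 + 9.46 * (42 - 51.71) / 14.64
Y = 56.64 - 9.46 * 9.71 / 14.64
Y = 56.64 - 91.8566 / 14.64
Y = 56.64 - 6.2744
Y = 50.3656

50.3656


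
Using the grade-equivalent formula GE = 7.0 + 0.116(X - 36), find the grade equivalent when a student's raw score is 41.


raw - median = 41 - 36 = 5
slope * diff = 0.116 * 5 = 0.58
GE = 7.0 + 0.58
GE = 7.58

7.58


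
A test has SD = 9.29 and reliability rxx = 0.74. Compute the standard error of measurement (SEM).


SEM = SD * sqrt(1 - rxx)
SEM = 9.29 * sqrt(1 - 0.74)
SEM = 9.29 * sqrt(0.26) = 9.29 * 0.509902
SEM = 4.737

4.737


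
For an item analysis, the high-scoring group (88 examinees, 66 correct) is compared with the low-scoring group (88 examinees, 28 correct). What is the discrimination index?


p_upper = 66/88 = 0.75
p_lower = 28/88 = 0.3182
D = 0.75 - 0.3182 = 0.4318

0.4318


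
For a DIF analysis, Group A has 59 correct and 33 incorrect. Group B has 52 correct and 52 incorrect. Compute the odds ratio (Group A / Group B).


Odds_A = 59/33 = 1.7879
Odds_B = 52/52 = 1.0
OR = Odds_A / Odds_B = 1.7879 / 1.0
Exactly, OR = (59 * 52) / (33 * 52) = 3068 / 1716
OR = 1.7879

1.7879


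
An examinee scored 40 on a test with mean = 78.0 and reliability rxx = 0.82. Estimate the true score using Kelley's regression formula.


T_est = rxx * X + (1 - rxx) * mean
T_est = 0.82 * 40 + 0.18 * 78.0
T_est = 32.8 + 14.04
T_est = 46.84

46.84


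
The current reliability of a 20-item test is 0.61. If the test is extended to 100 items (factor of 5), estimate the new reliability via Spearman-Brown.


r_new = (n * rxx) / (1 + (n-1) * rxx)
r_new = (5 * 0.61) / (1 + 4 * 0.61)
r_new = 3.05 / 3.44
r_new = 0.8866

0.8866


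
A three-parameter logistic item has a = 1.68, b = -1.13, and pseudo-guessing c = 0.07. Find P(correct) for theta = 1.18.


logit = 1.68*(1.18 - -1.13) = 3.8808
P* = 1/(1 + exp(-3.8808)) = 0.9798
P = 0.07 + (1 - 0.07) * 0.9798
P = 0.9812

0.9812


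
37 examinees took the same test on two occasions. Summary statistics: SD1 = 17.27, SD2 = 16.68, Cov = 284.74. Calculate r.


r = cov(X,Y) / (SD_X * SD_Y)
r = 284.74 / (17.27 * 16.68)
r = 284.74 / 288.0636
r = 0.9885

0.9885


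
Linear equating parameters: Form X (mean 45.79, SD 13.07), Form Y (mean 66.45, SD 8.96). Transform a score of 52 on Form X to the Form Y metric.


slope = SD_Y / SD_X = 8.96 / 13.07 ~ 0.6855
intercept = mean_Y - slope * mean_X = 66.45 - (8.96 / 13.07) * 45.79 ~ 35.0592
Y = slope * X + intercept. To avoid rounding drift from the rounded slope/intercept, evaluate the equivalent form Y = mean_Y + SD_Y * (X - mean_X) / SD_X at full precision:
Y = 66.45 + 8.96 * (52 - 45.79) / 13.07
Y = 66.45 + 8.96 * 6.21 / 13.07
Y = 66.45 + 55.6416 / 13.07
Y = 66.45 + 4.2572
Y = 70.7072

70.7072


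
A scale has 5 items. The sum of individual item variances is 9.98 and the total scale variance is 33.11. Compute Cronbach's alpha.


alpha = (k/(k-1)) * (1 - sum(si^2)/s_total^2)
= (5/4) * (1 - 9.98/33.11)
alpha = 0.8732

0.8732


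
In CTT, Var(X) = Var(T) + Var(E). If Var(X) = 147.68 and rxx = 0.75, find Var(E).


var_true = rxx * var_obs = 0.75 * 147.68 = 110.76
var_error = var_obs - var_true
var_error = 147.68 - 110.76
var_error = 36.92

36.92


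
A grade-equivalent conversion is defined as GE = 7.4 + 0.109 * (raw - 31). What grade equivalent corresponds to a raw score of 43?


raw - median = 43 - 31 = 12
slope * diff = 0.109 * 12 = 1.308
GE = 7.4 + 1.308
GE = 8.708

8.708


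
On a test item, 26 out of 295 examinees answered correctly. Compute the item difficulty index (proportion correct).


Item difficulty p = number correct / total examinees
p = 26 / 295
p = 0.0881

0.0881


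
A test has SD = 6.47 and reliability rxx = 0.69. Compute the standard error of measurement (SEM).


SEM = SD * sqrt(1 - rxx)
SEM = 6.47 * sqrt(1 - 0.69)
SEM = 6.47 * sqrt(0.31) = 6.47 * 0.556776
SEM = 3.6023

3.6023


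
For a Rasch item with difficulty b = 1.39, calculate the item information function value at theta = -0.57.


P = 1/(1+exp(-(-0.57-1.39))) = 0.1235
I = P*(1-P) = 0.1235 * 0.8765
I = 0.1082

0.1082


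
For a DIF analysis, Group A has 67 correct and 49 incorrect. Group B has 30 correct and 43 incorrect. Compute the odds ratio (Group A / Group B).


Odds_A = 67/49 = 1.3673
Odds_B = 30/43 = 0.6977
OR = Odds_A / Odds_B = 1.3673 / 0.6977
Exactly, OR = (67 * 43) / (49 * 30) = 2881 / 1470
OR = 1.9599

1.9599


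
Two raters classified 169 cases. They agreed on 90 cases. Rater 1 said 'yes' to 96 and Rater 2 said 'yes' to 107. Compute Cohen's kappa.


P_o = 90/169 = 0.532544
P_e = (96*107 + 73*62) / 28561 = 0.518119
kappa = (P_o - P_e) / (1 - P_e)
kappa = (0.532544 - 0.518119) / (1 - 0.518119)
kappa = 0.0299

0.0299


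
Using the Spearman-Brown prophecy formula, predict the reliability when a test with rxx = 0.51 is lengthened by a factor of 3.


r_new = (n * rxx) / (1 + (n-1) * rxx)
r_new = (3 * 0.51) / (1 + 2 * 0.51)
r_new = 1.53 / 2.02
r_new = 0.7574

0.7574


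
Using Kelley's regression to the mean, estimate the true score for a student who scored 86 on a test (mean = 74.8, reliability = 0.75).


T_est = rxx * X + (1 - rxx) * mean
T_est = 0.75 * 86 + 0.25 * 74.8
T_est = 64.5 + 18.7
T_est = 83.2

83.2


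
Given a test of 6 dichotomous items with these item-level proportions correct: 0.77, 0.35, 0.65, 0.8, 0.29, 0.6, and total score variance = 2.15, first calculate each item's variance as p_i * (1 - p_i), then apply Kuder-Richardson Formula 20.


For each item, compute p_i * q_i:
  Item 1: 0.77 * 0.23 = 0.1771
  Item 2: 0.35 * 0.65 = 0.2275
  Item 3: 0.65 * 0.35 = 0.2275
  Item 4: 0.8 * 0.2 = 0.16
  Item 5: 0.29 * 0.71 = 0.2059
  Item 6: 0.6 * 0.4 = 0.24
Sum(p_i * q_i) = 0.1771 + 0.2275 + 0.2275 + 0.16 + 0.2059 + 0.24 = 1.238
KR-20 = (k/(k-1)) * (1 - Sum(p_i*q_i) / Var_total)
= (6/5) * (1 - 1.238/2.15)
= 1.2 * 0.4242
KR-20 = 0.509

0.509


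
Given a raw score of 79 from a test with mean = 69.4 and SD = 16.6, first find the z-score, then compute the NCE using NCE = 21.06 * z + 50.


z = (X - mean) / SD = (79 - 69.4) / 16.6
z = 9.6 / 16.6
z = 0.5783
NCE = NCE = 21.06z + 50
Carry z at full precision (z = 9.6 / 16.6) into the conversion:
NCE = 21.06 * (9.6 / 16.6) + 50 = 202.176 / 16.6 + 50
NCE = 12.1793 + 50
NCE = 62.1793

62.1793


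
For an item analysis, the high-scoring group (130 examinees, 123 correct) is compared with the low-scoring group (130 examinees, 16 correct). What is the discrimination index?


p_upper = 123/130 = 0.9462
p_lower = 16/130 = 0.1231
D = 0.9462 - 0.1231 = 0.8231

0.8231


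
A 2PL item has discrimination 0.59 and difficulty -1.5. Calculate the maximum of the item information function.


For 2PL, max info at theta = b = -1.5
I_max = a^2 / 4 = 0.59^2 / 4
= 0.3481 / 4
I_max = 0.087

0.087


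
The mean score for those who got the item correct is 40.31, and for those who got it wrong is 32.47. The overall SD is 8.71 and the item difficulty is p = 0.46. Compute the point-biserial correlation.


q = 1 - p = 0.54
rpb = ((M1 - M0) / SD) * sqrt(p * q)
rpb = ((40.31 - 32.47) / 8.71) * sqrt(0.46 * 0.54)
rpb = 0.4486

0.4486


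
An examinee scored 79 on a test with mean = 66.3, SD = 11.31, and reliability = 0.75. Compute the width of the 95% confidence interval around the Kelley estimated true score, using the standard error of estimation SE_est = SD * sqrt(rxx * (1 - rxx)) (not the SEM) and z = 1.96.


True score estimate = 0.75*79 + 0.25*66.3 = 75.825
SE_est = SD * sqrt(rxx * (1 - rxx)) = 11.31 * sqrt(0.75 * 0.25) = 11.31 * sqrt(0.1875) = 4.897374
CI = T_est +/- z * SE_est, so width = 2 * z * SE_est = 2 * 1.96 * 4.897374
Width = 19.1977

19.1977


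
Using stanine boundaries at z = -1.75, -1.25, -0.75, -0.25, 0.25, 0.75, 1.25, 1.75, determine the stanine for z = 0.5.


Stanine boundaries: [-1.75, -1.25, -0.75, -0.25, 0.25, 0.75, 1.25, 1.75]
z = 0.5
Check each boundary:
  z >= -1.75 -> could be stanine 2
  z >= -1.25 -> could be stanine 3
  z >= -0.75 -> could be stanine 4
  z >= -0.25 -> could be stanine 5
  z >= 0.25 -> could be stanine 6
  z < 0.75
  z < 1.25
  z < 1.75
Highest qualifying boundary gives stanine = 6

6


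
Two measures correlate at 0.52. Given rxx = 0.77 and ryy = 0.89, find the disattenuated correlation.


r_corrected = rxy / sqrt(rxx * ryy)
= 0.52 / sqrt(0.77 * 0.89)
= 0.52 / sqrt(0.6853)
= 0.52 / 0.827828
r_corrected = 0.6281

0.6281


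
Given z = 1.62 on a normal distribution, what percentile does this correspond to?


CDF(z) = 0.5 * (1 + erf(z/sqrt(2)))
erf(1.1455) = 0.8948
CDF = 0.9474
Percentile rank = 0.9474 * 100 = 94.74

94.74


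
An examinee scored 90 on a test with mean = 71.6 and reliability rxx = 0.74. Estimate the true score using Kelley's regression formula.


T_est = rxx * X + (1 - rxx) * mean
T_est = 0.74 * 90 + 0.26 * 71.6
T_est = 66.6 + 18.616
T_est = 85.216

85.216


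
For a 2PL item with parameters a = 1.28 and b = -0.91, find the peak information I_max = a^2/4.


For 2PL, max info at theta = b = -0.91
I_max = a^2 / 4 = 1.28^2 / 4
= 1.6384 / 4
I_max = 0.4096

0.4096


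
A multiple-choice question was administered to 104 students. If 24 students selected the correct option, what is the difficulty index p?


Item difficulty p = number correct / total examinees
p = 24 / 104
p = 0.2308

0.2308


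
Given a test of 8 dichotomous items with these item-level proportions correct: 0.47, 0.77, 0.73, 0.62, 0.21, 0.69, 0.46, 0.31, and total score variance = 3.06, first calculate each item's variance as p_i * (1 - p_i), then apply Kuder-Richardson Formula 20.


For each item, compute p_i * q_i:
  Item 1: 0.47 * 0.53 = 0.2491
  Item 2: 0.77 * 0.23 = 0.1771
  Item 3: 0.73 * 0.27 = 0.1971
  Item 4: 0.62 * 0.38 = 0.2356
  Item 5: 0.21 * 0.79 = 0.1659
  Item 6: 0.69 * 0.31 = 0.2139
  Item 7: 0.46 * 0.54 = 0.2484
  Item 8: 0.31 * 0.69 = 0.2139
Sum(p_i * q_i) = 0.2491 + 0.1771 + 0.1971 + 0.2356 + 0.1659 + 0.2139 + 0.2484 + 0.2139 = 1.701
KR-20 = (k/(k-1)) * (1 - Sum(p_i*q_i) / Var_total)
= (8/7) * (1 - 1.701/3.06)
= 1.1429 * 0.4441
KR-20 = 0.5076

0.5076


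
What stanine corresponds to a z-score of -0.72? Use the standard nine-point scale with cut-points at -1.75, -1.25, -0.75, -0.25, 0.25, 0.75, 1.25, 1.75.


Stanine boundaries: [-1.75, -1.25, -0.75, -0.25, 0.25, 0.75, 1.25, 1.75]
z = -0.72
Check each boundary:
  z >= -1.75 -> could be stanine 2
  z >= -1.25 -> could be stanine 3
  z >= -0.75 -> could be stanine 4
  z < -0.25
  z < 0.25
  z < 0.75
  z < 1.25
  z < 1.75
Highest qualifying boundary gives stanine = 4

4


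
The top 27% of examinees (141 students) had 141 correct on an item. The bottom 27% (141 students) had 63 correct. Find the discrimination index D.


p_upper = 141/141 = 1.0
p_lower = 63/141 = 0.4468
D = 1.0 - 0.4468 = 0.5532

0.5532


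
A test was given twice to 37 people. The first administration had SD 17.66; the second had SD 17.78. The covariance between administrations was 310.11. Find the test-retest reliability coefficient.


r = cov(X,Y) / (SD_X * SD_Y)
r = 310.11 / (17.66 * 17.78)
r = 310.11 / 313.9948
r = 0.9876

0.9876


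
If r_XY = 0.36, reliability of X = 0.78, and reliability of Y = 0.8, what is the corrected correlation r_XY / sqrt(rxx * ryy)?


r_corrected = rxy / sqrt(rxx * ryy)
= 0.36 / sqrt(0.78 * 0.8)
= 0.36 / sqrt(0.624)
= 0.36 / 0.789937
r_corrected = 0.4557

0.4557


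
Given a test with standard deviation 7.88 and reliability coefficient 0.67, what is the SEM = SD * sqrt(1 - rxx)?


SEM = SD * sqrt(1 - rxx)
SEM = 7.88 * sqrt(1 - 0.67)
SEM = 7.88 * sqrt(0.33) = 7.88 * 0.574456
SEM = 4.5267

4.5267


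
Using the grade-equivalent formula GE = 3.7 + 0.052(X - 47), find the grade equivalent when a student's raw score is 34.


raw - median = 34 - 47 = -13
slope * diff = 0.052 * -13 = -0.676
GE = 3.7 + -0.676
GE = 3.024

3.024


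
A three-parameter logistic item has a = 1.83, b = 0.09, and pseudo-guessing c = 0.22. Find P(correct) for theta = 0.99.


logit = 1.83*(0.99 - 0.09) = 1.647
P* = 1/(1 + exp(-1.647)) = 0.8385
P = 0.22 + (1 - 0.22) * 0.8385
P = 0.874

0.874


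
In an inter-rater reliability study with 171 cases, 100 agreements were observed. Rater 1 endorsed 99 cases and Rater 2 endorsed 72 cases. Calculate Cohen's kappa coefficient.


P_o = 100/171 = 0.584795
P_e = (99*72 + 72*99) / 29241 = 0.487535
kappa = (P_o - P_e) / (1 - P_e)
kappa = (0.584795 - 0.487535) / (1 - 0.487535)
kappa = 0.1898

0.1898


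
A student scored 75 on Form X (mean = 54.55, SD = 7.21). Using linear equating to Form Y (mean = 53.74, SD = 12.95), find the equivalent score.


slope = SD_Y / SD_X = 12.95 / 7.21 ~ 1.7961
intercept = mean_Y - slope * mean_X = 53.74 - (12.95 / 7.21) * 54.55 ~ -44.2382
Y = slope * X + intercept. To avoid rounding drift from the rounded slope/intercept, evaluate the equivalent form Y = mean_Y + SD_Y * (X - mean_X) / SD_X at full precision:
Y = 53.74 + 12.95 * (75 - 54.55) / 7.21
Y = 53.74 + 12.95 * 20.45 / 7.21
Y = 53.74 + 264.8275 / 7.21
Y = 53.74 + 36.7306
Y = 90.4706

90.4706


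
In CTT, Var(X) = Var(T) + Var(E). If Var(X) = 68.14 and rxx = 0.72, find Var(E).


var_true = rxx * var_obs = 0.72 * 68.14 = 49.0608
var_error = var_obs - var_true
var_error = 68.14 - 49.0608
var_error = 19.0792

19.0792


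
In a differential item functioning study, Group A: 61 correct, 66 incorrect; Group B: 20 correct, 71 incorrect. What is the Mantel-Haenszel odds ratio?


Odds_A = 61/66 = 0.9242
Odds_B = 20/71 = 0.2817
OR = Odds_A / Odds_B = 0.9242 / 0.2817
Exactly, OR = (61 * 71) / (66 * 20) = 4331 / 1320
OR = 3.2811

3.2811


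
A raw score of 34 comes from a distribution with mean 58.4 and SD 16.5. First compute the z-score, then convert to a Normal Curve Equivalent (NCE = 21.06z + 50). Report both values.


z = (X - mean) / SD = (34 - 58.4) / 16.5
z = -24.4 / 16.5
z = -1.4788
NCE = NCE = 21.06z + 50
Carry z at full precision (z = -24.4 / 16.5) into the conversion:
NCE = 21.06 * (-24.4 / 16.5) + 50 = -513.864 / 16.5 + 50
NCE = -31.1433 + 50
NCE = 18.8567

18.8567


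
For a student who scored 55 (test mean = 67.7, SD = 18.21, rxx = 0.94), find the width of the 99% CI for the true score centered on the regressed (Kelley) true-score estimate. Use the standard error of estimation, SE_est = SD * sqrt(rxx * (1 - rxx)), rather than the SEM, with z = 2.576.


True score estimate = 0.94*55 + 0.06*67.7 = 55.762
SE_est = SD * sqrt(rxx * (1 - rxx)) = 18.21 * sqrt(0.94 * 0.06) = 18.21 * sqrt(0.0564) = 4.324635
CI = T_est +/- z * SE_est, so width = 2 * z * SE_est = 2 * 2.576 * 4.324635
Width = 22.2805

22.2805


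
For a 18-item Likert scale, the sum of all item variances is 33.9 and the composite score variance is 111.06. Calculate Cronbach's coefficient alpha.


alpha = (k/(k-1)) * (1 - sum(si^2)/s_total^2)
= (18/17) * (1 - 33.9/111.06)
alpha = 0.7356

0.7356


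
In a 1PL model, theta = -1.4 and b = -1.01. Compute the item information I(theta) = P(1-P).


P = 1/(1+exp(-(-1.4--1.01))) = 0.4037
I = P*(1-P) = 0.4037 * 0.5963
I = 0.2407

0.2407


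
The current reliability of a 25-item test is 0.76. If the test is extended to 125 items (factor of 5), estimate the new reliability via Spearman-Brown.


r_new = (n * rxx) / (1 + (n-1) * rxx)
r_new = (5 * 0.76) / (1 + 4 * 0.76)
r_new = 3.8 / 4.04
r_new = 0.9406

0.9406


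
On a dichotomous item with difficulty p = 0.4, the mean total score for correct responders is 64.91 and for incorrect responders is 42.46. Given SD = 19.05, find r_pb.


q = 1 - p = 0.6
rpb = ((M1 - M0) / SD) * sqrt(p * q)
rpb = ((64.91 - 42.46) / 19.05) * sqrt(0.4 * 0.6)
rpb = 0.5773

0.5773
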